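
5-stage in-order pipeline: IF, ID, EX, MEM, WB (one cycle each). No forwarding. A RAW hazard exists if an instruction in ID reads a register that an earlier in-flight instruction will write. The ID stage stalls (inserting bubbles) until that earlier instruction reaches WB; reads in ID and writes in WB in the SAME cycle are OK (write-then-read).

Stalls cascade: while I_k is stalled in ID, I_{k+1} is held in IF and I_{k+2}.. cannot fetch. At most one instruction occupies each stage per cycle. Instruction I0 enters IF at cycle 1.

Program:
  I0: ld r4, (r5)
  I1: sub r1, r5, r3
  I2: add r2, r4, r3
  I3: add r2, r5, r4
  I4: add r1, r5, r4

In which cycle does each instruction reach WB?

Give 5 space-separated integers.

Answer: 5 6 8 9 10

Derivation:
I0 ld r4 <- r5: IF@1 ID@2 stall=0 (-) EX@3 MEM@4 WB@5
I1 sub r1 <- r5,r3: IF@2 ID@3 stall=0 (-) EX@4 MEM@5 WB@6
I2 add r2 <- r4,r3: IF@3 ID@4 stall=1 (RAW on I0.r4 (WB@5)) EX@6 MEM@7 WB@8
I3 add r2 <- r5,r4: IF@4 ID@6 stall=0 (-) EX@7 MEM@8 WB@9
I4 add r1 <- r5,r4: IF@6 ID@7 stall=0 (-) EX@8 MEM@9 WB@10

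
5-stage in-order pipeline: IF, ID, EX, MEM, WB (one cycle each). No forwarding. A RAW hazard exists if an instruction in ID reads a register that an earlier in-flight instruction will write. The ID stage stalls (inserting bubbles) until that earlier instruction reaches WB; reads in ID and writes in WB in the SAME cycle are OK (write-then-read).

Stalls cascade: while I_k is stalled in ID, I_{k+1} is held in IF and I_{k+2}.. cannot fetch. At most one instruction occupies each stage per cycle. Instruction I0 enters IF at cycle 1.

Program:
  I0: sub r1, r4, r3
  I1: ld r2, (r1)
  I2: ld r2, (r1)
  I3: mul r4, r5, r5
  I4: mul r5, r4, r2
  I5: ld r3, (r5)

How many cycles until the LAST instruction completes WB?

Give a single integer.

I0 sub r1 <- r4,r3: IF@1 ID@2 stall=0 (-) EX@3 MEM@4 WB@5
I1 ld r2 <- r1: IF@2 ID@3 stall=2 (RAW on I0.r1 (WB@5)) EX@6 MEM@7 WB@8
I2 ld r2 <- r1: IF@3 ID@6 stall=0 (-) EX@7 MEM@8 WB@9
I3 mul r4 <- r5,r5: IF@6 ID@7 stall=0 (-) EX@8 MEM@9 WB@10
I4 mul r5 <- r4,r2: IF@7 ID@8 stall=2 (RAW on I3.r4 (WB@10)) EX@11 MEM@12 WB@13
I5 ld r3 <- r5: IF@8 ID@11 stall=2 (RAW on I4.r5 (WB@13)) EX@14 MEM@15 WB@16

Answer: 16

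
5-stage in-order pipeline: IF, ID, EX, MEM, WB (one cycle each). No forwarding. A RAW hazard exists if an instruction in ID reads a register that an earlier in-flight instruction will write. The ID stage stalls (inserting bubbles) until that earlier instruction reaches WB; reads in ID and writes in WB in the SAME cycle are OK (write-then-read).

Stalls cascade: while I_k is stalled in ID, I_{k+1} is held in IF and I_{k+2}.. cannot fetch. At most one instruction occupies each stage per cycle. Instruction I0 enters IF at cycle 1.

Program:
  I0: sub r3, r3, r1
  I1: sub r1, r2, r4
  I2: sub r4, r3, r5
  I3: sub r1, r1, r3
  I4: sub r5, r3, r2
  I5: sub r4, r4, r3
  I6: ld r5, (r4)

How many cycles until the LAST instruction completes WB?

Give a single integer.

I0 sub r3 <- r3,r1: IF@1 ID@2 stall=0 (-) EX@3 MEM@4 WB@5
I1 sub r1 <- r2,r4: IF@2 ID@3 stall=0 (-) EX@4 MEM@5 WB@6
I2 sub r4 <- r3,r5: IF@3 ID@4 stall=1 (RAW on I0.r3 (WB@5)) EX@6 MEM@7 WB@8
I3 sub r1 <- r1,r3: IF@4 ID@6 stall=0 (-) EX@7 MEM@8 WB@9
I4 sub r5 <- r3,r2: IF@6 ID@7 stall=0 (-) EX@8 MEM@9 WB@10
I5 sub r4 <- r4,r3: IF@7 ID@8 stall=0 (-) EX@9 MEM@10 WB@11
I6 ld r5 <- r4: IF@8 ID@9 stall=2 (RAW on I5.r4 (WB@11)) EX@12 MEM@13 WB@14

Answer: 14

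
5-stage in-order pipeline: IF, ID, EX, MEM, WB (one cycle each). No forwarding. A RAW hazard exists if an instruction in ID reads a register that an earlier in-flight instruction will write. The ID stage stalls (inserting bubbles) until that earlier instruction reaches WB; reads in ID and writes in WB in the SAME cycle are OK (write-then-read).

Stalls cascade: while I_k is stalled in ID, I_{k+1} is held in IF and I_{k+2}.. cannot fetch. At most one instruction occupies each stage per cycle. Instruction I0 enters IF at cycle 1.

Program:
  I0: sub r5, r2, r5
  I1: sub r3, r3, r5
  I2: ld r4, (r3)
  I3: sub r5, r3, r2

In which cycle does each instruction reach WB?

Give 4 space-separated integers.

Answer: 5 8 11 12

Derivation:
I0 sub r5 <- r2,r5: IF@1 ID@2 stall=0 (-) EX@3 MEM@4 WB@5
I1 sub r3 <- r3,r5: IF@2 ID@3 stall=2 (RAW on I0.r5 (WB@5)) EX@6 MEM@7 WB@8
I2 ld r4 <- r3: IF@3 ID@6 stall=2 (RAW on I1.r3 (WB@8)) EX@9 MEM@10 WB@11
I3 sub r5 <- r3,r2: IF@6 ID@9 stall=0 (-) EX@10 MEM@11 WB@12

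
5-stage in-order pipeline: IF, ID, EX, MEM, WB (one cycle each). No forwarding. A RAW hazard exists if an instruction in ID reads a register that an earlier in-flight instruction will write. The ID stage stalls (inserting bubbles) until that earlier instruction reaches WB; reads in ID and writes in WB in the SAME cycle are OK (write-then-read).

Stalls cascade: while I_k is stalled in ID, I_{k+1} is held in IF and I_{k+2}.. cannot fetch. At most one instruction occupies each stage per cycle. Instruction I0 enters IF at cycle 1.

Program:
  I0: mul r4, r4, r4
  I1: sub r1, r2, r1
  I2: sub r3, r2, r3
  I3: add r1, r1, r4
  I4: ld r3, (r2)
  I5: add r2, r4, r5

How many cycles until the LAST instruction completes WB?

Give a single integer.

Answer: 11

Derivation:
I0 mul r4 <- r4,r4: IF@1 ID@2 stall=0 (-) EX@3 MEM@4 WB@5
I1 sub r1 <- r2,r1: IF@2 ID@3 stall=0 (-) EX@4 MEM@5 WB@6
I2 sub r3 <- r2,r3: IF@3 ID@4 stall=0 (-) EX@5 MEM@6 WB@7
I3 add r1 <- r1,r4: IF@4 ID@5 stall=1 (RAW on I1.r1 (WB@6)) EX@7 MEM@8 WB@9
I4 ld r3 <- r2: IF@5 ID@7 stall=0 (-) EX@8 MEM@9 WB@10
I5 add r2 <- r4,r5: IF@7 ID@8 stall=0 (-) EX@9 MEM@10 WB@11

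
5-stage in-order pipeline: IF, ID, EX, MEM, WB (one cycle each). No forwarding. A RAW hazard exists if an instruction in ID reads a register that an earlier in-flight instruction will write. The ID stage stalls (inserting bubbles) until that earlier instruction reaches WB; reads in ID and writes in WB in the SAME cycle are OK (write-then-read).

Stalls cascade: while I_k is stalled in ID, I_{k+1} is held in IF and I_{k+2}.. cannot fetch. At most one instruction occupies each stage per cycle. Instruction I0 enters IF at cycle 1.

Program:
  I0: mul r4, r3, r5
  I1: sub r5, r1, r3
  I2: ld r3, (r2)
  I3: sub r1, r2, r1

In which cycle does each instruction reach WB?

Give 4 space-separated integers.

I0 mul r4 <- r3,r5: IF@1 ID@2 stall=0 (-) EX@3 MEM@4 WB@5
I1 sub r5 <- r1,r3: IF@2 ID@3 stall=0 (-) EX@4 MEM@5 WB@6
I2 ld r3 <- r2: IF@3 ID@4 stall=0 (-) EX@5 MEM@6 WB@7
I3 sub r1 <- r2,r1: IF@4 ID@5 stall=0 (-) EX@6 MEM@7 WB@8

Answer: 5 6 7 8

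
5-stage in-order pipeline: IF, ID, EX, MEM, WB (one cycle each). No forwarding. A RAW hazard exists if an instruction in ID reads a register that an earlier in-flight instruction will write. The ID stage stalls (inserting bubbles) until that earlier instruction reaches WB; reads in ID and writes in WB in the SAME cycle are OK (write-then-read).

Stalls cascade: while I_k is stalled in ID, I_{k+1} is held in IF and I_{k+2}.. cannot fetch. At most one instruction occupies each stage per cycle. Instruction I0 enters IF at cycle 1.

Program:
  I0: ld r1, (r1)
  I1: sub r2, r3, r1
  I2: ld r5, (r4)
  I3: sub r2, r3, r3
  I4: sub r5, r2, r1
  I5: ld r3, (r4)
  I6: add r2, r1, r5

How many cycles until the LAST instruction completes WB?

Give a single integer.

I0 ld r1 <- r1: IF@1 ID@2 stall=0 (-) EX@3 MEM@4 WB@5
I1 sub r2 <- r3,r1: IF@2 ID@3 stall=2 (RAW on I0.r1 (WB@5)) EX@6 MEM@7 WB@8
I2 ld r5 <- r4: IF@3 ID@6 stall=0 (-) EX@7 MEM@8 WB@9
I3 sub r2 <- r3,r3: IF@6 ID@7 stall=0 (-) EX@8 MEM@9 WB@10
I4 sub r5 <- r2,r1: IF@7 ID@8 stall=2 (RAW on I3.r2 (WB@10)) EX@11 MEM@12 WB@13
I5 ld r3 <- r4: IF@8 ID@11 stall=0 (-) EX@12 MEM@13 WB@14
I6 add r2 <- r1,r5: IF@11 ID@12 stall=1 (RAW on I4.r5 (WB@13)) EX@14 MEM@15 WB@16

Answer: 16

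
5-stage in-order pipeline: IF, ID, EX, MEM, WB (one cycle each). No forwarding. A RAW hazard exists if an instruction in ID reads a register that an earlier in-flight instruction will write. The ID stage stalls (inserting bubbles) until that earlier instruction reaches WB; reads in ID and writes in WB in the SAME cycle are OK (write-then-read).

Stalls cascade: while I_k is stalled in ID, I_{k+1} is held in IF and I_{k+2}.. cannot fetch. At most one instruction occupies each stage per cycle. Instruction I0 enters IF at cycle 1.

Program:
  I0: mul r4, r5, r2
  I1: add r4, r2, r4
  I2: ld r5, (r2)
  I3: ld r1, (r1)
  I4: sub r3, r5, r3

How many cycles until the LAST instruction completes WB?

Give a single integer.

I0 mul r4 <- r5,r2: IF@1 ID@2 stall=0 (-) EX@3 MEM@4 WB@5
I1 add r4 <- r2,r4: IF@2 ID@3 stall=2 (RAW on I0.r4 (WB@5)) EX@6 MEM@7 WB@8
I2 ld r5 <- r2: IF@3 ID@6 stall=0 (-) EX@7 MEM@8 WB@9
I3 ld r1 <- r1: IF@6 ID@7 stall=0 (-) EX@8 MEM@9 WB@10
I4 sub r3 <- r5,r3: IF@7 ID@8 stall=1 (RAW on I2.r5 (WB@9)) EX@10 MEM@11 WB@12

Answer: 12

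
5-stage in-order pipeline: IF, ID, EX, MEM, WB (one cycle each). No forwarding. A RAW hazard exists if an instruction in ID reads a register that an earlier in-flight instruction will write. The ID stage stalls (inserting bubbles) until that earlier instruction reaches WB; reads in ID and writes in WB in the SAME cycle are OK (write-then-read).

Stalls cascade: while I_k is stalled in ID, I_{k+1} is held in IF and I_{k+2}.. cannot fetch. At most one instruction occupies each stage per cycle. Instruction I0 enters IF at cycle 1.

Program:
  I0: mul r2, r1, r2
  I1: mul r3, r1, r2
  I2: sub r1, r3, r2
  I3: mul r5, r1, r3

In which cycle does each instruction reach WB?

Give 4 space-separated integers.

Answer: 5 8 11 14

Derivation:
I0 mul r2 <- r1,r2: IF@1 ID@2 stall=0 (-) EX@3 MEM@4 WB@5
I1 mul r3 <- r1,r2: IF@2 ID@3 stall=2 (RAW on I0.r2 (WB@5)) EX@6 MEM@7 WB@8
I2 sub r1 <- r3,r2: IF@3 ID@6 stall=2 (RAW on I1.r3 (WB@8)) EX@9 MEM@10 WB@11
I3 mul r5 <- r1,r3: IF@6 ID@9 stall=2 (RAW on I2.r1 (WB@11)) EX@12 MEM@13 WB@14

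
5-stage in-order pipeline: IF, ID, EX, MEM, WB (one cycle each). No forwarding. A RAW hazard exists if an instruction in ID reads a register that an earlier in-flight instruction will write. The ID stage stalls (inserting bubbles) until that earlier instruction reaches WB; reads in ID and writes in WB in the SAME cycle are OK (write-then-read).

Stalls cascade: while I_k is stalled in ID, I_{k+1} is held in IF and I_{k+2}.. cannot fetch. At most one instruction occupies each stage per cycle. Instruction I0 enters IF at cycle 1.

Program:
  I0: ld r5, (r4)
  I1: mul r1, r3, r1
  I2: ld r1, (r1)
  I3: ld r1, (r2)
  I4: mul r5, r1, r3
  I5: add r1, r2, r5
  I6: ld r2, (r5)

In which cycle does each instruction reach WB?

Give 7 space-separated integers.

I0 ld r5 <- r4: IF@1 ID@2 stall=0 (-) EX@3 MEM@4 WB@5
I1 mul r1 <- r3,r1: IF@2 ID@3 stall=0 (-) EX@4 MEM@5 WB@6
I2 ld r1 <- r1: IF@3 ID@4 stall=2 (RAW on I1.r1 (WB@6)) EX@7 MEM@8 WB@9
I3 ld r1 <- r2: IF@4 ID@7 stall=0 (-) EX@8 MEM@9 WB@10
I4 mul r5 <- r1,r3: IF@7 ID@8 stall=2 (RAW on I3.r1 (WB@10)) EX@11 MEM@12 WB@13
I5 add r1 <- r2,r5: IF@8 ID@11 stall=2 (RAW on I4.r5 (WB@13)) EX@14 MEM@15 WB@16
I6 ld r2 <- r5: IF@11 ID@14 stall=0 (-) EX@15 MEM@16 WB@17

Answer: 5 6 9 10 13 16 17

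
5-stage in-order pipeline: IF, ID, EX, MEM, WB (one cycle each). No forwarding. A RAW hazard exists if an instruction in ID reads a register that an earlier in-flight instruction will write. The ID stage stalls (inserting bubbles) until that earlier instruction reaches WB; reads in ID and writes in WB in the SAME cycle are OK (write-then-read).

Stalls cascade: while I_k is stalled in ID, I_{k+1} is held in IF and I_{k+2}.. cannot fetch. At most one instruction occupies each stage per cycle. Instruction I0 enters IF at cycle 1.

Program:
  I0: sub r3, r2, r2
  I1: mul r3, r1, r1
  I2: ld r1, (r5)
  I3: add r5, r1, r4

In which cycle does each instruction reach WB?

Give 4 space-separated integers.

Answer: 5 6 7 10

Derivation:
I0 sub r3 <- r2,r2: IF@1 ID@2 stall=0 (-) EX@3 MEM@4 WB@5
I1 mul r3 <- r1,r1: IF@2 ID@3 stall=0 (-) EX@4 MEM@5 WB@6
I2 ld r1 <- r5: IF@3 ID@4 stall=0 (-) EX@5 MEM@6 WB@7
I3 add r5 <- r1,r4: IF@4 ID@5 stall=2 (RAW on I2.r1 (WB@7)) EX@8 MEM@9 WB@10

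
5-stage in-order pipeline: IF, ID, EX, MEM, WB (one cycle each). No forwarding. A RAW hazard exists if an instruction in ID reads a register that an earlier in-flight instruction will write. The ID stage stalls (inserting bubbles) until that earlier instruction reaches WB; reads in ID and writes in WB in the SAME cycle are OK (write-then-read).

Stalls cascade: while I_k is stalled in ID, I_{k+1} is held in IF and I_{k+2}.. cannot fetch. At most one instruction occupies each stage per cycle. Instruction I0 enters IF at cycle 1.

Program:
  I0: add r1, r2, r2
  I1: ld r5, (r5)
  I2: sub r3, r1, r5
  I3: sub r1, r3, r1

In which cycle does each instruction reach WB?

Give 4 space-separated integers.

Answer: 5 6 9 12

Derivation:
I0 add r1 <- r2,r2: IF@1 ID@2 stall=0 (-) EX@3 MEM@4 WB@5
I1 ld r5 <- r5: IF@2 ID@3 stall=0 (-) EX@4 MEM@5 WB@6
I2 sub r3 <- r1,r5: IF@3 ID@4 stall=2 (RAW on I1.r5 (WB@6)) EX@7 MEM@8 WB@9
I3 sub r1 <- r3,r1: IF@4 ID@7 stall=2 (RAW on I2.r3 (WB@9)) EX@10 MEM@11 WB@12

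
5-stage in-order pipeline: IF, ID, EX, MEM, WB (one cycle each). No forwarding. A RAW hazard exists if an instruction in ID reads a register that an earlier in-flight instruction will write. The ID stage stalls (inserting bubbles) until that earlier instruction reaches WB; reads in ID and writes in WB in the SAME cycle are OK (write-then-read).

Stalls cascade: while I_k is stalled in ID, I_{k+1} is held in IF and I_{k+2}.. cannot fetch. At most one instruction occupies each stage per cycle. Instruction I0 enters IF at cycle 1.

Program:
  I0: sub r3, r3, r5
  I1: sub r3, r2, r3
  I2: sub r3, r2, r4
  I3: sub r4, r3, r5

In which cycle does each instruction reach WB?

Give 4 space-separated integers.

I0 sub r3 <- r3,r5: IF@1 ID@2 stall=0 (-) EX@3 MEM@4 WB@5
I1 sub r3 <- r2,r3: IF@2 ID@3 stall=2 (RAW on I0.r3 (WB@5)) EX@6 MEM@7 WB@8
I2 sub r3 <- r2,r4: IF@3 ID@6 stall=0 (-) EX@7 MEM@8 WB@9
I3 sub r4 <- r3,r5: IF@6 ID@7 stall=2 (RAW on I2.r3 (WB@9)) EX@10 MEM@11 WB@12

Answer: 5 8 9 12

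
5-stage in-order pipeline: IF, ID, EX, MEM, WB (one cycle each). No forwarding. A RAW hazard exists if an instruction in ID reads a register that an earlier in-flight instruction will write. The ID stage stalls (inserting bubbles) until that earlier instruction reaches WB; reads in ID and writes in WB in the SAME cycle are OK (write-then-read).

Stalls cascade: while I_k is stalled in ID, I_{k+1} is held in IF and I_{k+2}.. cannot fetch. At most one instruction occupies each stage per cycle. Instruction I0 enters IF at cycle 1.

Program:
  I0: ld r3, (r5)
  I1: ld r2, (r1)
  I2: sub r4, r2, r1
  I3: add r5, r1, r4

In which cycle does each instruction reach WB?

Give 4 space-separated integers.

I0 ld r3 <- r5: IF@1 ID@2 stall=0 (-) EX@3 MEM@4 WB@5
I1 ld r2 <- r1: IF@2 ID@3 stall=0 (-) EX@4 MEM@5 WB@6
I2 sub r4 <- r2,r1: IF@3 ID@4 stall=2 (RAW on I1.r2 (WB@6)) EX@7 MEM@8 WB@9
I3 add r5 <- r1,r4: IF@4 ID@7 stall=2 (RAW on I2.r4 (WB@9)) EX@10 MEM@11 WB@12

Answer: 5 6 9 12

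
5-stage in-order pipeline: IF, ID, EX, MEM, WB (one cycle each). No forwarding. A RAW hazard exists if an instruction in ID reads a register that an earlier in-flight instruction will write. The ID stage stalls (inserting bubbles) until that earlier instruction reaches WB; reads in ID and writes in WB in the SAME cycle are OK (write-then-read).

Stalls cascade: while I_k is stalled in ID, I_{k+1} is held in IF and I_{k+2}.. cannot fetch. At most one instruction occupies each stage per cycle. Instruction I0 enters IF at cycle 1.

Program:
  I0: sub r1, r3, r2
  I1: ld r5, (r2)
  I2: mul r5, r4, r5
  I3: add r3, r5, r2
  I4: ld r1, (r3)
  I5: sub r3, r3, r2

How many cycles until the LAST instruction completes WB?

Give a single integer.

Answer: 16

Derivation:
I0 sub r1 <- r3,r2: IF@1 ID@2 stall=0 (-) EX@3 MEM@4 WB@5
I1 ld r5 <- r2: IF@2 ID@3 stall=0 (-) EX@4 MEM@5 WB@6
I2 mul r5 <- r4,r5: IF@3 ID@4 stall=2 (RAW on I1.r5 (WB@6)) EX@7 MEM@8 WB@9
I3 add r3 <- r5,r2: IF@4 ID@7 stall=2 (RAW on I2.r5 (WB@9)) EX@10 MEM@11 WB@12
I4 ld r1 <- r3: IF@7 ID@10 stall=2 (RAW on I3.r3 (WB@12)) EX@13 MEM@14 WB@15
I5 sub r3 <- r3,r2: IF@10 ID@13 stall=0 (-) EX@14 MEM@15 WB@16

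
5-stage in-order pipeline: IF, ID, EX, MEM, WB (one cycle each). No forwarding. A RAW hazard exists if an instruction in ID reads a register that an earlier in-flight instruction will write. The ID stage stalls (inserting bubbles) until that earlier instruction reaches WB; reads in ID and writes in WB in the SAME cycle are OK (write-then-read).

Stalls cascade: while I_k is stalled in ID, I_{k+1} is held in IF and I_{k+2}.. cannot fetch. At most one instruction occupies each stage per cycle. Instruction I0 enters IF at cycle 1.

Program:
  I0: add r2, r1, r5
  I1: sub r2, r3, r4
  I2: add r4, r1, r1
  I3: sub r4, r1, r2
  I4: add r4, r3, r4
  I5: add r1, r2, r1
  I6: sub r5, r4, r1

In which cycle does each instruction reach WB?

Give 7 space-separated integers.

Answer: 5 6 7 9 12 13 16

Derivation:
I0 add r2 <- r1,r5: IF@1 ID@2 stall=0 (-) EX@3 MEM@4 WB@5
I1 sub r2 <- r3,r4: IF@2 ID@3 stall=0 (-) EX@4 MEM@5 WB@6
I2 add r4 <- r1,r1: IF@3 ID@4 stall=0 (-) EX@5 MEM@6 WB@7
I3 sub r4 <- r1,r2: IF@4 ID@5 stall=1 (RAW on I1.r2 (WB@6)) EX@7 MEM@8 WB@9
I4 add r4 <- r3,r4: IF@5 ID@7 stall=2 (RAW on I3.r4 (WB@9)) EX@10 MEM@11 WB@12
I5 add r1 <- r2,r1: IF@7 ID@10 stall=0 (-) EX@11 MEM@12 WB@13
I6 sub r5 <- r4,r1: IF@10 ID@11 stall=2 (RAW on I5.r1 (WB@13)) EX@14 MEM@15 WB@16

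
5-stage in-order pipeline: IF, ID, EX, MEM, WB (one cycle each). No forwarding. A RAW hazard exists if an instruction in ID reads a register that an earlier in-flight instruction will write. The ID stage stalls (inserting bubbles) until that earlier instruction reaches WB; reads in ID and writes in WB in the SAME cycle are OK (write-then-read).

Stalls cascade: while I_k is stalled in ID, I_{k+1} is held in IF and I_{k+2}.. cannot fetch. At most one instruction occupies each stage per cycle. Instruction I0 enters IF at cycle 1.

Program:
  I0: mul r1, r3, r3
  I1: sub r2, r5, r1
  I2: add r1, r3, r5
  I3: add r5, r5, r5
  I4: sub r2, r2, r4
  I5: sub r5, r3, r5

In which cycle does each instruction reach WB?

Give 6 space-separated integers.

Answer: 5 8 9 10 11 13

Derivation:
I0 mul r1 <- r3,r3: IF@1 ID@2 stall=0 (-) EX@3 MEM@4 WB@5
I1 sub r2 <- r5,r1: IF@2 ID@3 stall=2 (RAW on I0.r1 (WB@5)) EX@6 MEM@7 WB@8
I2 add r1 <- r3,r5: IF@3 ID@6 stall=0 (-) EX@7 MEM@8 WB@9
I3 add r5 <- r5,r5: IF@6 ID@7 stall=0 (-) EX@8 MEM@9 WB@10
I4 sub r2 <- r2,r4: IF@7 ID@8 stall=0 (-) EX@9 MEM@10 WB@11
I5 sub r5 <- r3,r5: IF@8 ID@9 stall=1 (RAW on I3.r5 (WB@10)) EX@11 MEM@12 WB@13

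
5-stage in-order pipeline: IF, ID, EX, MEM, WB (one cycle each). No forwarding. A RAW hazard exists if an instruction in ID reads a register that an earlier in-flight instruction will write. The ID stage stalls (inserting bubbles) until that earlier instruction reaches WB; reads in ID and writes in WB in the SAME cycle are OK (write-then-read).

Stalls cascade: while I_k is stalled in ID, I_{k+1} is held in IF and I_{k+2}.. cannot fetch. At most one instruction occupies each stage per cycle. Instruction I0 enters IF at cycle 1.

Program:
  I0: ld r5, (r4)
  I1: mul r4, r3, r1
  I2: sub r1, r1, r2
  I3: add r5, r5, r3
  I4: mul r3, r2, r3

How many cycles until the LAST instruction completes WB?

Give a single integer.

Answer: 9

Derivation:
I0 ld r5 <- r4: IF@1 ID@2 stall=0 (-) EX@3 MEM@4 WB@5
I1 mul r4 <- r3,r1: IF@2 ID@3 stall=0 (-) EX@4 MEM@5 WB@6
I2 sub r1 <- r1,r2: IF@3 ID@4 stall=0 (-) EX@5 MEM@6 WB@7
I3 add r5 <- r5,r3: IF@4 ID@5 stall=0 (-) EX@6 MEM@7 WB@8
I4 mul r3 <- r2,r3: IF@5 ID@6 stall=0 (-) EX@7 MEM@8 WB@9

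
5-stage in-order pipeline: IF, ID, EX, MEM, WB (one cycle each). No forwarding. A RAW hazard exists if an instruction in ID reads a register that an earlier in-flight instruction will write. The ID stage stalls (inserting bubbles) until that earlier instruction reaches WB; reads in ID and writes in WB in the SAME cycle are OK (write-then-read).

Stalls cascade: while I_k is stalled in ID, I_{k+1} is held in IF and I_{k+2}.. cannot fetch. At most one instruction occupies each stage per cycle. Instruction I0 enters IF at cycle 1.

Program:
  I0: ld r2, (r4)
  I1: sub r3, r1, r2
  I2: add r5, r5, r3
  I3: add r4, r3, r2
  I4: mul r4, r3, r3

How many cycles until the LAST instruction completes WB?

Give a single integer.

I0 ld r2 <- r4: IF@1 ID@2 stall=0 (-) EX@3 MEM@4 WB@5
I1 sub r3 <- r1,r2: IF@2 ID@3 stall=2 (RAW on I0.r2 (WB@5)) EX@6 MEM@7 WB@8
I2 add r5 <- r5,r3: IF@3 ID@6 stall=2 (RAW on I1.r3 (WB@8)) EX@9 MEM@10 WB@11
I3 add r4 <- r3,r2: IF@6 ID@9 stall=0 (-) EX@10 MEM@11 WB@12
I4 mul r4 <- r3,r3: IF@9 ID@10 stall=0 (-) EX@11 MEM@12 WB@13

Answer: 13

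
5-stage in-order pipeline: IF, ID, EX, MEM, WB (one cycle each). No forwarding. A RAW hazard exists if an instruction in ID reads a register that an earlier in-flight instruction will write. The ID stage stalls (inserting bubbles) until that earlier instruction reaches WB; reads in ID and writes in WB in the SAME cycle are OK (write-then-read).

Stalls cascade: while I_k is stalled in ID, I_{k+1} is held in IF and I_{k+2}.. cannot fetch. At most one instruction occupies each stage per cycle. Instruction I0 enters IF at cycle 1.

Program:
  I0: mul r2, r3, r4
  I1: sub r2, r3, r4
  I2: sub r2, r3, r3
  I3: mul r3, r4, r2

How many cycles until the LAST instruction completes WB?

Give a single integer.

Answer: 10

Derivation:
I0 mul r2 <- r3,r4: IF@1 ID@2 stall=0 (-) EX@3 MEM@4 WB@5
I1 sub r2 <- r3,r4: IF@2 ID@3 stall=0 (-) EX@4 MEM@5 WB@6
I2 sub r2 <- r3,r3: IF@3 ID@4 stall=0 (-) EX@5 MEM@6 WB@7
I3 mul r3 <- r4,r2: IF@4 ID@5 stall=2 (RAW on I2.r2 (WB@7)) EX@8 MEM@9 WB@10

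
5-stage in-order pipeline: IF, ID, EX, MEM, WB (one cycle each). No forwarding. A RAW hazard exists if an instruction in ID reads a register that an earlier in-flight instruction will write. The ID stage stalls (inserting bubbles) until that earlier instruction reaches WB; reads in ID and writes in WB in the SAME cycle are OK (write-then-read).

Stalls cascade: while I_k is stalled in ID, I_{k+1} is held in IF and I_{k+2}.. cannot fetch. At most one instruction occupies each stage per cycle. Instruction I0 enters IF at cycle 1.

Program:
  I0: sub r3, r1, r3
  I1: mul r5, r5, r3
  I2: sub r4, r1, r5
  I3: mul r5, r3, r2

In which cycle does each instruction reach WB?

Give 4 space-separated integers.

I0 sub r3 <- r1,r3: IF@1 ID@2 stall=0 (-) EX@3 MEM@4 WB@5
I1 mul r5 <- r5,r3: IF@2 ID@3 stall=2 (RAW on I0.r3 (WB@5)) EX@6 MEM@7 WB@8
I2 sub r4 <- r1,r5: IF@3 ID@6 stall=2 (RAW on I1.r5 (WB@8)) EX@9 MEM@10 WB@11
I3 mul r5 <- r3,r2: IF@6 ID@9 stall=0 (-) EX@10 MEM@11 WB@12

Answer: 5 8 11 12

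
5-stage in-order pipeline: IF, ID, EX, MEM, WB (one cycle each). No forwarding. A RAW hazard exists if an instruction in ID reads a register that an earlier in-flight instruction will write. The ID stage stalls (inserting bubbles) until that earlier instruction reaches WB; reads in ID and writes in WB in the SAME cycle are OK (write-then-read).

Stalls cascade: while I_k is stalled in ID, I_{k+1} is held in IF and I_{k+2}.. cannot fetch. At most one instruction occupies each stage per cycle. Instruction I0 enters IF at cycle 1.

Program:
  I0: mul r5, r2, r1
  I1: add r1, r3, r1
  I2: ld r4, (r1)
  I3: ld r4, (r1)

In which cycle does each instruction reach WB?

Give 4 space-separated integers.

I0 mul r5 <- r2,r1: IF@1 ID@2 stall=0 (-) EX@3 MEM@4 WB@5
I1 add r1 <- r3,r1: IF@2 ID@3 stall=0 (-) EX@4 MEM@5 WB@6
I2 ld r4 <- r1: IF@3 ID@4 stall=2 (RAW on I1.r1 (WB@6)) EX@7 MEM@8 WB@9
I3 ld r4 <- r1: IF@4 ID@7 stall=0 (-) EX@8 MEM@9 WB@10

Answer: 5 6 9 10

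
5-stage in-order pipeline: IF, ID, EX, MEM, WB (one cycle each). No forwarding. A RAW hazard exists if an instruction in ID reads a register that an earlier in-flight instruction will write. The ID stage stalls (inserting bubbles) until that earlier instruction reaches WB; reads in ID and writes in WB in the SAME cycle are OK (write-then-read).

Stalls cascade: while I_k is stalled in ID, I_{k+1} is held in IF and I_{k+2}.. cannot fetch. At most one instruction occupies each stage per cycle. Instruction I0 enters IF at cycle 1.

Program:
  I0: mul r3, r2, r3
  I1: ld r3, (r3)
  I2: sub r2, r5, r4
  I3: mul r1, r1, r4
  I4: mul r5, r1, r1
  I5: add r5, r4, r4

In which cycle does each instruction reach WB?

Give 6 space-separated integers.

I0 mul r3 <- r2,r3: IF@1 ID@2 stall=0 (-) EX@3 MEM@4 WB@5
I1 ld r3 <- r3: IF@2 ID@3 stall=2 (RAW on I0.r3 (WB@5)) EX@6 MEM@7 WB@8
I2 sub r2 <- r5,r4: IF@3 ID@6 stall=0 (-) EX@7 MEM@8 WB@9
I3 mul r1 <- r1,r4: IF@6 ID@7 stall=0 (-) EX@8 MEM@9 WB@10
I4 mul r5 <- r1,r1: IF@7 ID@8 stall=2 (RAW on I3.r1 (WB@10)) EX@11 MEM@12 WB@13
I5 add r5 <- r4,r4: IF@8 ID@11 stall=0 (-) EX@12 MEM@13 WB@14

Answer: 5 8 9 10 13 14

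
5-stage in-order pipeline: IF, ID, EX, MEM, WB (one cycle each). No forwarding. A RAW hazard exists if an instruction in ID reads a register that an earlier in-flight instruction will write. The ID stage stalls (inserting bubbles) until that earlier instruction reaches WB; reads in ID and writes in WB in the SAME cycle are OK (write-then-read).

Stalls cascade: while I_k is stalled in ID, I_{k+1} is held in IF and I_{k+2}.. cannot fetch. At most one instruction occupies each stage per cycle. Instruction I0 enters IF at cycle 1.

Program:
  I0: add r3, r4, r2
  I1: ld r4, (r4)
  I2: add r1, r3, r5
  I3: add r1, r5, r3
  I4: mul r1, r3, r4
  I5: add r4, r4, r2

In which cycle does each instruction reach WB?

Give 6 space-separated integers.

Answer: 5 6 8 9 10 11

Derivation:
I0 add r3 <- r4,r2: IF@1 ID@2 stall=0 (-) EX@3 MEM@4 WB@5
I1 ld r4 <- r4: IF@2 ID@3 stall=0 (-) EX@4 MEM@5 WB@6
I2 add r1 <- r3,r5: IF@3 ID@4 stall=1 (RAW on I0.r3 (WB@5)) EX@6 MEM@7 WB@8
I3 add r1 <- r5,r3: IF@4 ID@6 stall=0 (-) EX@7 MEM@8 WB@9
I4 mul r1 <- r3,r4: IF@6 ID@7 stall=0 (-) EX@8 MEM@9 WB@10
I5 add r4 <- r4,r2: IF@7 ID@8 stall=0 (-) EX@9 MEM@10 WB@11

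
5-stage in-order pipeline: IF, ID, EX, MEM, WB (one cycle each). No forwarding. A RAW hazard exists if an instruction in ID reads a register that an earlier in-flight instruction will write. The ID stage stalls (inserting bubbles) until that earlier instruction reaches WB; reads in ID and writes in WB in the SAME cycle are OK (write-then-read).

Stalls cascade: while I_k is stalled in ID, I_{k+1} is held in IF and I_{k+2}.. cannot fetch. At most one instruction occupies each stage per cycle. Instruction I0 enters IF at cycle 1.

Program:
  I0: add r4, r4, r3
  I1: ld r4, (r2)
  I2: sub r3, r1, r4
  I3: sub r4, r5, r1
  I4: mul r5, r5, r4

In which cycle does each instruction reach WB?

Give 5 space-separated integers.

Answer: 5 6 9 10 13

Derivation:
I0 add r4 <- r4,r3: IF@1 ID@2 stall=0 (-) EX@3 MEM@4 WB@5
I1 ld r4 <- r2: IF@2 ID@3 stall=0 (-) EX@4 MEM@5 WB@6
I2 sub r3 <- r1,r4: IF@3 ID@4 stall=2 (RAW on I1.r4 (WB@6)) EX@7 MEM@8 WB@9
I3 sub r4 <- r5,r1: IF@4 ID@7 stall=0 (-) EX@8 MEM@9 WB@10
I4 mul r5 <- r5,r4: IF@7 ID@8 stall=2 (RAW on I3.r4 (WB@10)) EX@11 MEM@12 WB@13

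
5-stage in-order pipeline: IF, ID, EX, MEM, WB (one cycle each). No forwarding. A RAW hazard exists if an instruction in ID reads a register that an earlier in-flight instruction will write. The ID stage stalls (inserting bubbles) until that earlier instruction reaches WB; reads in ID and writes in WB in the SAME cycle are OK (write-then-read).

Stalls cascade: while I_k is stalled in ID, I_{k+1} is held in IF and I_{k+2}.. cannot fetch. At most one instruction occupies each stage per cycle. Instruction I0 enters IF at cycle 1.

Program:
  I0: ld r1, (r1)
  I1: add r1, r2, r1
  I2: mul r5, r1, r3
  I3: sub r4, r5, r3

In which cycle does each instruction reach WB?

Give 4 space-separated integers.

I0 ld r1 <- r1: IF@1 ID@2 stall=0 (-) EX@3 MEM@4 WB@5
I1 add r1 <- r2,r1: IF@2 ID@3 stall=2 (RAW on I0.r1 (WB@5)) EX@6 MEM@7 WB@8
I2 mul r5 <- r1,r3: IF@3 ID@6 stall=2 (RAW on I1.r1 (WB@8)) EX@9 MEM@10 WB@11
I3 sub r4 <- r5,r3: IF@6 ID@9 stall=2 (RAW on I2.r5 (WB@11)) EX@12 MEM@13 WB@14

Answer: 5 8 11 14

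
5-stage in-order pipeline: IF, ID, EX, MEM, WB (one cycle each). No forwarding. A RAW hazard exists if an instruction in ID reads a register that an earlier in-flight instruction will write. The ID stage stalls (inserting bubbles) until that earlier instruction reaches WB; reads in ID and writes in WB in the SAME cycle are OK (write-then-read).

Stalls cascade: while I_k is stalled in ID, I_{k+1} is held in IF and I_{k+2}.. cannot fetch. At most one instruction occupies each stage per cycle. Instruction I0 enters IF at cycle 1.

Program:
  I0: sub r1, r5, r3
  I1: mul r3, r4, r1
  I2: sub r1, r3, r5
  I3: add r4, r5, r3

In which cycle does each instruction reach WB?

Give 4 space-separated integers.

I0 sub r1 <- r5,r3: IF@1 ID@2 stall=0 (-) EX@3 MEM@4 WB@5
I1 mul r3 <- r4,r1: IF@2 ID@3 stall=2 (RAW on I0.r1 (WB@5)) EX@6 MEM@7 WB@8
I2 sub r1 <- r3,r5: IF@3 ID@6 stall=2 (RAW on I1.r3 (WB@8)) EX@9 MEM@10 WB@11
I3 add r4 <- r5,r3: IF@6 ID@9 stall=0 (-) EX@10 MEM@11 WB@12

Answer: 5 8 11 12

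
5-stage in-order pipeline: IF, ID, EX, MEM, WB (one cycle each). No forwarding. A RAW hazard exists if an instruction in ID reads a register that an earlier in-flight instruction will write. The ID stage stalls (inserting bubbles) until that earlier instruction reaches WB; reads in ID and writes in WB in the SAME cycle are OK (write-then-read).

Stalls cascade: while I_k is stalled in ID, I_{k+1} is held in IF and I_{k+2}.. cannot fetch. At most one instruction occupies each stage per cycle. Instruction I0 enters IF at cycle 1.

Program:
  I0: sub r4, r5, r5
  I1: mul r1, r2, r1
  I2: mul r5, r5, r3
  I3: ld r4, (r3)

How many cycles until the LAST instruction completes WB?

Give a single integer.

I0 sub r4 <- r5,r5: IF@1 ID@2 stall=0 (-) EX@3 MEM@4 WB@5
I1 mul r1 <- r2,r1: IF@2 ID@3 stall=0 (-) EX@4 MEM@5 WB@6
I2 mul r5 <- r5,r3: IF@3 ID@4 stall=0 (-) EX@5 MEM@6 WB@7
I3 ld r4 <- r3: IF@4 ID@5 stall=0 (-) EX@6 MEM@7 WB@8

Answer: 8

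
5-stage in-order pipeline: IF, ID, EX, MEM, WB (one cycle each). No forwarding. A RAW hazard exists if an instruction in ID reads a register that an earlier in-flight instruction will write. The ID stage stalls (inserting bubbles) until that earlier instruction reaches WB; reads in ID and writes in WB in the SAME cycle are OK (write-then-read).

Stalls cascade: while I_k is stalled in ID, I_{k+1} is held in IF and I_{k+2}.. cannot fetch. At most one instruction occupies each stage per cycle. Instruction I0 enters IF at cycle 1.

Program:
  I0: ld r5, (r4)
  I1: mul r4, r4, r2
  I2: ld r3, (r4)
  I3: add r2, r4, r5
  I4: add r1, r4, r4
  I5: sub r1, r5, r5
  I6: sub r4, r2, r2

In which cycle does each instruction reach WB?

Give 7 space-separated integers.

Answer: 5 6 9 10 11 12 13

Derivation:
I0 ld r5 <- r4: IF@1 ID@2 stall=0 (-) EX@3 MEM@4 WB@5
I1 mul r4 <- r4,r2: IF@2 ID@3 stall=0 (-) EX@4 MEM@5 WB@6
I2 ld r3 <- r4: IF@3 ID@4 stall=2 (RAW on I1.r4 (WB@6)) EX@7 MEM@8 WB@9
I3 add r2 <- r4,r5: IF@4 ID@7 stall=0 (-) EX@8 MEM@9 WB@10
I4 add r1 <- r4,r4: IF@7 ID@8 stall=0 (-) EX@9 MEM@10 WB@11
I5 sub r1 <- r5,r5: IF@8 ID@9 stall=0 (-) EX@10 MEM@11 WB@12
I6 sub r4 <- r2,r2: IF@9 ID@10 stall=0 (-) EX@11 MEM@12 WB@13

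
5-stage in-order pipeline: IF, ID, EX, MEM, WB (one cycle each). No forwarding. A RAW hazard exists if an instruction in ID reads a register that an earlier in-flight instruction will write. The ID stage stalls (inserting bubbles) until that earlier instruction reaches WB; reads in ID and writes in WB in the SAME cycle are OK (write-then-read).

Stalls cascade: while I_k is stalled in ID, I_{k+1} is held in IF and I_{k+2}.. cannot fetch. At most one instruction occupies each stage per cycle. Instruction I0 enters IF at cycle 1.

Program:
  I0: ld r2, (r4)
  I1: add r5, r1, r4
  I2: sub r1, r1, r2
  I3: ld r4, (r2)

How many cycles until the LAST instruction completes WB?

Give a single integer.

Answer: 9

Derivation:
I0 ld r2 <- r4: IF@1 ID@2 stall=0 (-) EX@3 MEM@4 WB@5
I1 add r5 <- r1,r4: IF@2 ID@3 stall=0 (-) EX@4 MEM@5 WB@6
I2 sub r1 <- r1,r2: IF@3 ID@4 stall=1 (RAW on I0.r2 (WB@5)) EX@6 MEM@7 WB@8
I3 ld r4 <- r2: IF@4 ID@6 stall=0 (-) EX@7 MEM@8 WB@9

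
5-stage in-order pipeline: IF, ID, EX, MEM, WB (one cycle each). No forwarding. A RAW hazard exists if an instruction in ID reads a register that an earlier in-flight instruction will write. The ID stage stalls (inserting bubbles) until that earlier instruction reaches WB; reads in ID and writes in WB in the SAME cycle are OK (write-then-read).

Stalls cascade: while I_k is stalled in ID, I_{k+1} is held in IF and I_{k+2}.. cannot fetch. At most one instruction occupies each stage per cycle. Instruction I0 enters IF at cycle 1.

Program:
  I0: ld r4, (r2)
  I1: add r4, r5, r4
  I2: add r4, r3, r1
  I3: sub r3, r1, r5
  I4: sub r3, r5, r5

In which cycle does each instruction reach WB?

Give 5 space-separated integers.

Answer: 5 8 9 10 11

Derivation:
I0 ld r4 <- r2: IF@1 ID@2 stall=0 (-) EX@3 MEM@4 WB@5
I1 add r4 <- r5,r4: IF@2 ID@3 stall=2 (RAW on I0.r4 (WB@5)) EX@6 MEM@7 WB@8
I2 add r4 <- r3,r1: IF@3 ID@6 stall=0 (-) EX@7 MEM@8 WB@9
I3 sub r3 <- r1,r5: IF@6 ID@7 stall=0 (-) EX@8 MEM@9 WB@10
I4 sub r3 <- r5,r5: IF@7 ID@8 stall=0 (-) EX@9 MEM@10 WB@11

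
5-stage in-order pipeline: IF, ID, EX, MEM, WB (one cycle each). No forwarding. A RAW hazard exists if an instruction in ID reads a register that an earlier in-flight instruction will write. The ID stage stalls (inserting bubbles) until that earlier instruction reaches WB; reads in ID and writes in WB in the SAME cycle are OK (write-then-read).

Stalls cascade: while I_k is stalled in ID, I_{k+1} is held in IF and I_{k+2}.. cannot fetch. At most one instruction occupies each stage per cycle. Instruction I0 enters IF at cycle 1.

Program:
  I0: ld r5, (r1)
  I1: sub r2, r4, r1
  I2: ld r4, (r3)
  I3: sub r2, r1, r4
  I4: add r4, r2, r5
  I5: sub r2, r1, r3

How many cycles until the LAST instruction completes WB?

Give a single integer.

I0 ld r5 <- r1: IF@1 ID@2 stall=0 (-) EX@3 MEM@4 WB@5
I1 sub r2 <- r4,r1: IF@2 ID@3 stall=0 (-) EX@4 MEM@5 WB@6
I2 ld r4 <- r3: IF@3 ID@4 stall=0 (-) EX@5 MEM@6 WB@7
I3 sub r2 <- r1,r4: IF@4 ID@5 stall=2 (RAW on I2.r4 (WB@7)) EX@8 MEM@9 WB@10
I4 add r4 <- r2,r5: IF@5 ID@8 stall=2 (RAW on I3.r2 (WB@10)) EX@11 MEM@12 WB@13
I5 sub r2 <- r1,r3: IF@8 ID@11 stall=0 (-) EX@12 MEM@13 WB@14

Answer: 14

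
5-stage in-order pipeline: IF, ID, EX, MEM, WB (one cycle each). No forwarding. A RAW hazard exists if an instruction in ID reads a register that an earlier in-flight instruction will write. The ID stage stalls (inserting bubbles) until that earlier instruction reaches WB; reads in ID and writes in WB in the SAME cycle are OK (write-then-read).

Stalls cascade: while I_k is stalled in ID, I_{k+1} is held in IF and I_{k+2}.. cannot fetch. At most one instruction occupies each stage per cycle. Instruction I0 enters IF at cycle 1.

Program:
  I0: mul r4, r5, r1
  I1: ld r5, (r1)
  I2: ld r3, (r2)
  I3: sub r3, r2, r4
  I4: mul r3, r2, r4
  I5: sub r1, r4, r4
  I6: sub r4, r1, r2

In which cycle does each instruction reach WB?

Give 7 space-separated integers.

Answer: 5 6 7 8 9 10 13

Derivation:
I0 mul r4 <- r5,r1: IF@1 ID@2 stall=0 (-) EX@3 MEM@4 WB@5
I1 ld r5 <- r1: IF@2 ID@3 stall=0 (-) EX@4 MEM@5 WB@6
I2 ld r3 <- r2: IF@3 ID@4 stall=0 (-) EX@5 MEM@6 WB@7
I3 sub r3 <- r2,r4: IF@4 ID@5 stall=0 (-) EX@6 MEM@7 WB@8
I4 mul r3 <- r2,r4: IF@5 ID@6 stall=0 (-) EX@7 MEM@8 WB@9
I5 sub r1 <- r4,r4: IF@6 ID@7 stall=0 (-) EX@8 MEM@9 WB@10
I6 sub r4 <- r1,r2: IF@7 ID@8 stall=2 (RAW on I5.r1 (WB@10)) EX@11 MEM@12 WB@13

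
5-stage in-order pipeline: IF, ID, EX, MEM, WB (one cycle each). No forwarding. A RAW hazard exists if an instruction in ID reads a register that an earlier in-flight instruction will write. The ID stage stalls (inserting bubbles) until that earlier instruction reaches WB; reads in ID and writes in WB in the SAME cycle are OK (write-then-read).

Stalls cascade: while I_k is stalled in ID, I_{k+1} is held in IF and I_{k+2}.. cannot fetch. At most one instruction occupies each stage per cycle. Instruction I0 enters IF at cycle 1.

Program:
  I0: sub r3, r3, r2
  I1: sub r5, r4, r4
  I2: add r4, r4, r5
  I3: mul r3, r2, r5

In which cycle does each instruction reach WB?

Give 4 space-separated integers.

Answer: 5 6 9 10

Derivation:
I0 sub r3 <- r3,r2: IF@1 ID@2 stall=0 (-) EX@3 MEM@4 WB@5
I1 sub r5 <- r4,r4: IF@2 ID@3 stall=0 (-) EX@4 MEM@5 WB@6
I2 add r4 <- r4,r5: IF@3 ID@4 stall=2 (RAW on I1.r5 (WB@6)) EX@7 MEM@8 WB@9
I3 mul r3 <- r2,r5: IF@4 ID@7 stall=0 (-) EX@8 MEM@9 WB@10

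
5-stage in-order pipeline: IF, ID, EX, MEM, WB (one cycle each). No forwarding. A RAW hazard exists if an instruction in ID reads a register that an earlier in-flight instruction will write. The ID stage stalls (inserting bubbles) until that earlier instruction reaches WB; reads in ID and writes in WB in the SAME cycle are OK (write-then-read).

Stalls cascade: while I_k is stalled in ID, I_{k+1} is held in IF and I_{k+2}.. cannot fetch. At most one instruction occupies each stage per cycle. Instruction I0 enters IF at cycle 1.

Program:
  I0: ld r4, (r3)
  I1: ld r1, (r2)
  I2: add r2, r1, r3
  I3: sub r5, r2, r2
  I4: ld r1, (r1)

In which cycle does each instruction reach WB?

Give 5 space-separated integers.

Answer: 5 6 9 12 13

Derivation:
I0 ld r4 <- r3: IF@1 ID@2 stall=0 (-) EX@3 MEM@4 WB@5
I1 ld r1 <- r2: IF@2 ID@3 stall=0 (-) EX@4 MEM@5 WB@6
I2 add r2 <- r1,r3: IF@3 ID@4 stall=2 (RAW on I1.r1 (WB@6)) EX@7 MEM@8 WB@9
I3 sub r5 <- r2,r2: IF@4 ID@7 stall=2 (RAW on I2.r2 (WB@9)) EX@10 MEM@11 WB@12
I4 ld r1 <- r1: IF@7 ID@10 stall=0 (-) EX@11 MEM@12 WB@13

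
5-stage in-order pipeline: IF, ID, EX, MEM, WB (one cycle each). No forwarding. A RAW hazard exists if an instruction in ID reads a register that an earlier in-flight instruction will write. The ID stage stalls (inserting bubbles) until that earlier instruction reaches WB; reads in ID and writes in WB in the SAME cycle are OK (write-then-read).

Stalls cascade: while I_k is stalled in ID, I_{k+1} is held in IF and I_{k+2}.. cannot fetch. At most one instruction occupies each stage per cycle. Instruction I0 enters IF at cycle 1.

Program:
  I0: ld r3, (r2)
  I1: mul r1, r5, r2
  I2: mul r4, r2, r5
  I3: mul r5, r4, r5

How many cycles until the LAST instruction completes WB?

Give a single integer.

Answer: 10

Derivation:
I0 ld r3 <- r2: IF@1 ID@2 stall=0 (-) EX@3 MEM@4 WB@5
I1 mul r1 <- r5,r2: IF@2 ID@3 stall=0 (-) EX@4 MEM@5 WB@6
I2 mul r4 <- r2,r5: IF@3 ID@4 stall=0 (-) EX@5 MEM@6 WB@7
I3 mul r5 <- r4,r5: IF@4 ID@5 stall=2 (RAW on I2.r4 (WB@7)) EX@8 MEM@9 WB@10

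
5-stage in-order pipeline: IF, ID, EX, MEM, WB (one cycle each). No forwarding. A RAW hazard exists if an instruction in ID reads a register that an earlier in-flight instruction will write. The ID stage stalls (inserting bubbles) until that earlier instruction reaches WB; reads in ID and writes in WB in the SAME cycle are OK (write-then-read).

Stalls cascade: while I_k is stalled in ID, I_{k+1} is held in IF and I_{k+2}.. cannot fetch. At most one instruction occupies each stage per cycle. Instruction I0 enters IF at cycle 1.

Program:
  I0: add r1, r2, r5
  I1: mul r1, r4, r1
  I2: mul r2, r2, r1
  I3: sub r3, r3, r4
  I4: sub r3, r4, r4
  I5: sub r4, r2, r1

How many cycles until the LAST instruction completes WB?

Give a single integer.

I0 add r1 <- r2,r5: IF@1 ID@2 stall=0 (-) EX@3 MEM@4 WB@5
I1 mul r1 <- r4,r1: IF@2 ID@3 stall=2 (RAW on I0.r1 (WB@5)) EX@6 MEM@7 WB@8
I2 mul r2 <- r2,r1: IF@3 ID@6 stall=2 (RAW on I1.r1 (WB@8)) EX@9 MEM@10 WB@11
I3 sub r3 <- r3,r4: IF@6 ID@9 stall=0 (-) EX@10 MEM@11 WB@12
I4 sub r3 <- r4,r4: IF@9 ID@10 stall=0 (-) EX@11 MEM@12 WB@13
I5 sub r4 <- r2,r1: IF@10 ID@11 stall=0 (-) EX@12 MEM@13 WB@14

Answer: 14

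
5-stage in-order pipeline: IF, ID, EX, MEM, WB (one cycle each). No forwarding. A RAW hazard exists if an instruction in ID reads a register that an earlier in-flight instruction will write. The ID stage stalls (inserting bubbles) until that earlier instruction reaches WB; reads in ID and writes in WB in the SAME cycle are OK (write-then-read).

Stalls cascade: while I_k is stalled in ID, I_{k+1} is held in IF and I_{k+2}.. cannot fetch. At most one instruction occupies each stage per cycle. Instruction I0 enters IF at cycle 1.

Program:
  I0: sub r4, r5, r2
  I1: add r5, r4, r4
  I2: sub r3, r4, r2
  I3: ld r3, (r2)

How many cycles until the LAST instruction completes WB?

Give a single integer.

Answer: 10

Derivation:
I0 sub r4 <- r5,r2: IF@1 ID@2 stall=0 (-) EX@3 MEM@4 WB@5
I1 add r5 <- r4,r4: IF@2 ID@3 stall=2 (RAW on I0.r4 (WB@5)) EX@6 MEM@7 WB@8
I2 sub r3 <- r4,r2: IF@3 ID@6 stall=0 (-) EX@7 MEM@8 WB@9
I3 ld r3 <- r2: IF@6 ID@7 stall=0 (-) EX@8 MEM@9 WB@10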